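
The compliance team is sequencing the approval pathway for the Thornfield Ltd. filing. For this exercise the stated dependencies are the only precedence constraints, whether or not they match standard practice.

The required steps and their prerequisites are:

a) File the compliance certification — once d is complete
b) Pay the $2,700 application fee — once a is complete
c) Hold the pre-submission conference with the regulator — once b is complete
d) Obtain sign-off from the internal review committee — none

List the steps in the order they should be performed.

d → a → b → c

Only d has no prerequisites, so it is first.
a is the only step now ready → a.
b needed a, now all done → b.
c needed b, now all done → c.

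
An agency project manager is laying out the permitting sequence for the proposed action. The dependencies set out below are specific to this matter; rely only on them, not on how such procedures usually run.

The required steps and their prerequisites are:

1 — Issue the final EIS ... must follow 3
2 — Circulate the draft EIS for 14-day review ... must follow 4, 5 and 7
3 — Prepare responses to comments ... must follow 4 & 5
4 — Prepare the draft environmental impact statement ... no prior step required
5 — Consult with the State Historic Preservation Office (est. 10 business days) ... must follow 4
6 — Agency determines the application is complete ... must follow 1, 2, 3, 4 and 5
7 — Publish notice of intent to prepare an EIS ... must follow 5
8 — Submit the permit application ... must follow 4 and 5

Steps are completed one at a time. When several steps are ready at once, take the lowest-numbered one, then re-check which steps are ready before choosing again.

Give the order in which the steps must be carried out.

4, 5, 3, 1, 7, 2, 6, 8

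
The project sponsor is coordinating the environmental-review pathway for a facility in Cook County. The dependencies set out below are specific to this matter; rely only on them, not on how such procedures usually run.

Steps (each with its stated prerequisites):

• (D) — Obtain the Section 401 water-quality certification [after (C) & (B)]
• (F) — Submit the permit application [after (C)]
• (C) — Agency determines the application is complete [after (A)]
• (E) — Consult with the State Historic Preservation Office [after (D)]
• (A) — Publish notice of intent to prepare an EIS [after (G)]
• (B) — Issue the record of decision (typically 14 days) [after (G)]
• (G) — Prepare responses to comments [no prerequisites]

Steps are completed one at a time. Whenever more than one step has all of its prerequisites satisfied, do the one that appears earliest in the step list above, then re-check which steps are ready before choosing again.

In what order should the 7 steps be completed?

Only (G) has no prerequisites, so it is first.
Ready: (A) and (B). (A) is listed earlier → (A).
Now (C) and (B) have their prerequisites met. (C) is listed earlier, so (C) next.
Now (F) and (B) have their prerequisites met. (F) is listed earlier, so (F) next.
(B) is the only step now ready → (B).
(D) needed (C) and (B), now all done → (D).
(E) needed (D), now all done → (E).

(G), (A), (C), (F), (B), (D), (E)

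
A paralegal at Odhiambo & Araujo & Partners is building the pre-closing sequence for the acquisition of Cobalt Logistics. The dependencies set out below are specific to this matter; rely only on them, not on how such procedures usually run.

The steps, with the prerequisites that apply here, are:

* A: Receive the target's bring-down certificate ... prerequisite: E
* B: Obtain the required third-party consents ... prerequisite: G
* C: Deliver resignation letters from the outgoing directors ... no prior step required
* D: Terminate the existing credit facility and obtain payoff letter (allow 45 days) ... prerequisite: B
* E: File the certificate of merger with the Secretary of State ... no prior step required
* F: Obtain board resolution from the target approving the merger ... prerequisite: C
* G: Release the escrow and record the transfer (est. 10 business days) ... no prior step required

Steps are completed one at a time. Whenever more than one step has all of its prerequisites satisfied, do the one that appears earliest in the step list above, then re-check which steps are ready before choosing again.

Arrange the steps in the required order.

Nothing is required for C, E and G. C is listed earlier → C first.
F now also ready, so the ready set is {E, F, G}; E is listed earlier → E.
A now also ready, so the ready set is {A, F, G}; A is listed earlier → A.
Now F and G have their prerequisites met. F is listed earlier, so F next.
That leaves G as the only ready step → G.
That leaves B as the only ready step → B.
D needed B, now all done → D.

C, E, A, F, G, B, D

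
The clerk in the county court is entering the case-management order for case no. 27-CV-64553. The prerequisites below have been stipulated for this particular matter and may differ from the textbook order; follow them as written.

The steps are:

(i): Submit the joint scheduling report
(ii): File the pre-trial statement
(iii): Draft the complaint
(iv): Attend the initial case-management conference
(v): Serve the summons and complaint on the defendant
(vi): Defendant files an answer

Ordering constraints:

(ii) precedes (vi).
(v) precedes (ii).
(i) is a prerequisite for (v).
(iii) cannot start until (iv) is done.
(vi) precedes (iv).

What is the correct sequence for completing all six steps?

(i), (v), (ii), (vi), (iv), (iii)

Only (i) has no prerequisites, so it is first.
That leaves (v) as the only ready step → (v).
(ii) is the only step now ready → (ii).
(vi) needed (ii), now all done → (vi).
Next only (iv) has its prerequisites met → (iv).
(iii) is the only step now ready → (iii).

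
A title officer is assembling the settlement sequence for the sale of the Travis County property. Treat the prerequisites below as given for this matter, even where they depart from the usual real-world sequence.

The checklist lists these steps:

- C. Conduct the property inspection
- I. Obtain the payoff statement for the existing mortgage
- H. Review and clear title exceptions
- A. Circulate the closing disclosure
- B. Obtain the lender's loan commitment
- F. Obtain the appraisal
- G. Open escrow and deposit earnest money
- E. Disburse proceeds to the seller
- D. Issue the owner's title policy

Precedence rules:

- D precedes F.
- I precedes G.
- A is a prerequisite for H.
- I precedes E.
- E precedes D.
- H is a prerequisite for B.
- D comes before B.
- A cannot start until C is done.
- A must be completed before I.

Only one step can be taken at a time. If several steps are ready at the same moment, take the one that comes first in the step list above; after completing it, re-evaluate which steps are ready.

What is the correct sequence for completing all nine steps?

C, A, I, H, G, E, D, B, F

Only C has no prerequisites, so it is first.
That leaves A as the only ready step → A.
Ready: I and H. I is listed earlier → I.
Now H, G and E have their prerequisites met. H is listed earlier, so H next.
G and E are both available; G is listed earlier → G.
E is the only step now ready → E.
That leaves D as the only ready step → D.
Now B and F have their prerequisites met. B is listed earlier, so B next.
F is the only step now ready → F.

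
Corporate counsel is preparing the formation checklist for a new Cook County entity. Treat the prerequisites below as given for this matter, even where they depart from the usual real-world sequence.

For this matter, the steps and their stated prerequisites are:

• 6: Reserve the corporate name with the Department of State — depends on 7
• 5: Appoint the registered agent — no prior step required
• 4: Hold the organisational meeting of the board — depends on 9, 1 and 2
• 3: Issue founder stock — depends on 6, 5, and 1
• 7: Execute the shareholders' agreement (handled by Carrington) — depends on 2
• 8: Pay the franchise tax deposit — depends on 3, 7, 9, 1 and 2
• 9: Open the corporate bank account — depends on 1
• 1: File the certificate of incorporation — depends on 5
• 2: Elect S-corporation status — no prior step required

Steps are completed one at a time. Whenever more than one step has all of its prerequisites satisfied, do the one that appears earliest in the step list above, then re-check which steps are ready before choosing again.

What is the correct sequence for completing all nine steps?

5 1 9 2 4 7 6 3 8

5 and 2 have no prerequisites; 5 is listed earlier, so 5 is first.
1 now also ready, so the ready set is {1, 2}; 1 is listed earlier → 1.
9 now also ready, so the ready set is {9, 2}; 9 is listed earlier → 9.
That leaves 2 as the only ready step → 2.
Now 4 and 7 have their prerequisites met. 4 is listed earlier, so 4 next.
7 needed 2, now all done → 7.
6 needed 7, now all done → 6.
That leaves 3 as the only ready step → 3.
8 needed 3, 7, 9, 1 and 2, now all done → 8.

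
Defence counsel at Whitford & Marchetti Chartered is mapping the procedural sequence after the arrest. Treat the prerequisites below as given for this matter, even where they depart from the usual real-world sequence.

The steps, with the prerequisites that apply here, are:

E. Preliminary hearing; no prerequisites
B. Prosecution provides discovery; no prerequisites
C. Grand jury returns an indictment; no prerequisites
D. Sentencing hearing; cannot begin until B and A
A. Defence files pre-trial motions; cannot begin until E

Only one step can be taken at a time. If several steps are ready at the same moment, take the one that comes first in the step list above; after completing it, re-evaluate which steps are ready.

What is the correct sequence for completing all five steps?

E, B and C have no prerequisites; E is listed earlier, so E is first.
A now also ready, so the ready set is {B, C, A}; B is listed earlier → B.
Ready: C and A. C is listed earlier → C.
A needed E, now all done → A.
D needed B and A, now all done → D.

E B C A D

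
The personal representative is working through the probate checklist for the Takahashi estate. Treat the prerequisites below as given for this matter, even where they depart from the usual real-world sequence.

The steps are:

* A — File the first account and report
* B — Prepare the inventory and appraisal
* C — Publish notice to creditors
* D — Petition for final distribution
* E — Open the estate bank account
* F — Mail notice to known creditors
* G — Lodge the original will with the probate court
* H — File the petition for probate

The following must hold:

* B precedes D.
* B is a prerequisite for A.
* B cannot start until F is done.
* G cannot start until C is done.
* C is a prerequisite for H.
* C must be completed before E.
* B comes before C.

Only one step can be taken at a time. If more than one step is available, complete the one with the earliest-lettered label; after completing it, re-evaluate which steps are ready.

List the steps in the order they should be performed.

F B A C D E G H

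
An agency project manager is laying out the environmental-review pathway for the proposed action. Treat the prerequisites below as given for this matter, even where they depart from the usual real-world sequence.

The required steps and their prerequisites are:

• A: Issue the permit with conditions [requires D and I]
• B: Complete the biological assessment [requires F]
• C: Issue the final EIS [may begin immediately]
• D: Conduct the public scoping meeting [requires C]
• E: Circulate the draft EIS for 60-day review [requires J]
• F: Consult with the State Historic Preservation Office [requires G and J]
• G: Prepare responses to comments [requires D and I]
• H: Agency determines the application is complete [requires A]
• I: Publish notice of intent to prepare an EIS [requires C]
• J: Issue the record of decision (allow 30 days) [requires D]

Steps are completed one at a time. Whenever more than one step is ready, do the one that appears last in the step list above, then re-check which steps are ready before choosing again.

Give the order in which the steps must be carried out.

C is the only step with nothing outstanding, so it goes first.
I and D are both available; I is listed later → I.
D needed C, now all done → D.
Ready: J, G and A. J is listed later → J.
Ready: G, E and A. G is listed later → G.
F, E and A are all available; F is listed later → F.
E, B and A are all available; E is listed later → E.
B and A are both available; B is listed later → B.
A is the only step now ready → A.
H is the only step now ready → H.

C I D J G F E B A H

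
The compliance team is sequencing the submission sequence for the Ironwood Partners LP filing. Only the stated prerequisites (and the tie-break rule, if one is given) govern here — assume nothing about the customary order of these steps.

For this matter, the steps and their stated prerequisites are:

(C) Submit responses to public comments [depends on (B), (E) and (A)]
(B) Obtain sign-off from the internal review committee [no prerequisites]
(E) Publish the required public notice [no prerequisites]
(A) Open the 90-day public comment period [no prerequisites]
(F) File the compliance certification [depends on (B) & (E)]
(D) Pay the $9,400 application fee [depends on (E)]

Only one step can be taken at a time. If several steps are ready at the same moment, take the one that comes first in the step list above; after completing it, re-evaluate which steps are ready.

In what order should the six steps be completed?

Nothing is required for (B), (E) and (A). (B) is listed earlier → (B) first.
Ready: (E) and (A). (E) is listed earlier → (E).
(F) and (D) now also ready, so the ready set is {(A), (F), (D)}; (A) is listed earlier → (A).
Ready: (C), (F) and (D). (C) is listed earlier → (C).
(F) and (D) are both available; (F) is listed earlier → (F).
(D) is the only step now ready → (D).

(B) → (E) → (A) → (C) → (F) → (D)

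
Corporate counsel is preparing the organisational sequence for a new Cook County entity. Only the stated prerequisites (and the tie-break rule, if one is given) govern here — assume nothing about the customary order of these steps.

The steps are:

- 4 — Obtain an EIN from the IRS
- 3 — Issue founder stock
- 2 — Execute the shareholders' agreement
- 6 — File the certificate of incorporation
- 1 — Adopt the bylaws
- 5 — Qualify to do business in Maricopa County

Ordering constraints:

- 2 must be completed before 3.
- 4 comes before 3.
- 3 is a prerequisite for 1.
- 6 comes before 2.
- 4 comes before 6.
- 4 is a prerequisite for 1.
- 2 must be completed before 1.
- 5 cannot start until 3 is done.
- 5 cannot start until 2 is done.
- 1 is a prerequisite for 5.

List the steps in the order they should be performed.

4 → 6 → 2 → 3 → 1 → 5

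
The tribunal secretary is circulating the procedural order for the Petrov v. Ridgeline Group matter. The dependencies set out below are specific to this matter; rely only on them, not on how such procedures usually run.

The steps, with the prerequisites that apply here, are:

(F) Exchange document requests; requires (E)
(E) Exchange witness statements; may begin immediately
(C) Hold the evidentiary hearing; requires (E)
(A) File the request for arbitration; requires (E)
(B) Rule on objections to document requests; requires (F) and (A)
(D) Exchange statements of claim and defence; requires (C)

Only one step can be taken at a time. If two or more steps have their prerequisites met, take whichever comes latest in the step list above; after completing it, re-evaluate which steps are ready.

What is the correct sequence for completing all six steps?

Only (E) has no prerequisites, so it is first.
Now (A), (C) and (F) have their prerequisites met. (A) is listed later, so (A) next.
(C) and (F) are both available; (C) is listed later → (C).
Ready: (D) and (F). (D) is listed later → (D).
(F) needed (E), now all done → (F).
(B) is the only step now ready → (B).

(E), (A), (C), (D), (F), (B)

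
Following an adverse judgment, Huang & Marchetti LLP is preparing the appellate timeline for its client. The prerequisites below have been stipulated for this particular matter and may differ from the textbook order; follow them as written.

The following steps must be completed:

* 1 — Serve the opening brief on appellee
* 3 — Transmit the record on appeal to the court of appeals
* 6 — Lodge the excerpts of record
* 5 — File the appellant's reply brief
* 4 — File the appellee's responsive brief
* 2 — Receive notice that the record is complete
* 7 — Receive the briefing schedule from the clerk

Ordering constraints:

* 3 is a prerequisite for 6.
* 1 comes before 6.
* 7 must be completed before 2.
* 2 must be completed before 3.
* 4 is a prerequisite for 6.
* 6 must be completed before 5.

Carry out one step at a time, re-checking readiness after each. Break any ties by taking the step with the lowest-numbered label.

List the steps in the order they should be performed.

1, 4, 7, 2, 3, 6, 5

1, 4 and 7 have no prerequisites; 1 has the earlier label, so 1 is first.
Ready: 4 and 7. 4 has the earlier label → 4.
7 is the only step now ready → 7.
2 needed 7, now all done → 2.
That leaves 3 as the only ready step → 3.
6 needed 1, 3 and 4, now all done → 6.
That leaves 5 as the only ready step → 5.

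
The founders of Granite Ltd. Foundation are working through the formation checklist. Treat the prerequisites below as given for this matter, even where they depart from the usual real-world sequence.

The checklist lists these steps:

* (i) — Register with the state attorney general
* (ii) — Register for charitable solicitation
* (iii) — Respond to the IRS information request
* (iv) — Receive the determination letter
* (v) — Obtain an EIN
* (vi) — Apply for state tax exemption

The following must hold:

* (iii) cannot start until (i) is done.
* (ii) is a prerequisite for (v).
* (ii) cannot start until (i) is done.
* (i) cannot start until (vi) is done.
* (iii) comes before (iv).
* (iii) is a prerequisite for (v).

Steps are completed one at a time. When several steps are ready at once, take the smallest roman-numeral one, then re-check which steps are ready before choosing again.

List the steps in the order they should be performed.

Only (vi) has no prerequisites, so it is first.
(i) needed (vi), now all done → (i).
Now (ii) and (iii) have their prerequisites met. (ii) has the earlier label, so (ii) next.
That leaves (iii) as the only ready step → (iii).
Now (iv) and (v) have their prerequisites met. (iv) has the earlier label, so (iv) next.
That leaves (v) as the only ready step → (v).

(vi), (i), (ii), (iii), (iv), (v)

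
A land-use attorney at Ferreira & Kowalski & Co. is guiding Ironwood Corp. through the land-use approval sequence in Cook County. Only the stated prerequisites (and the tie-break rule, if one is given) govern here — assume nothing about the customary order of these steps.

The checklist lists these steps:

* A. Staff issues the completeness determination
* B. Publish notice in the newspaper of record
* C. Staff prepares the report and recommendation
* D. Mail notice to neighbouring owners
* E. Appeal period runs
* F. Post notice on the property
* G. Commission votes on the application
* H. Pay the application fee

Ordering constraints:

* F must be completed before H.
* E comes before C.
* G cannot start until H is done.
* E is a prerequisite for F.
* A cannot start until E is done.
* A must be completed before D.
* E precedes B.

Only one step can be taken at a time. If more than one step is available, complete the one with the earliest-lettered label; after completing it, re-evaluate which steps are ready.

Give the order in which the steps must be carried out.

Only E has no prerequisites, so it is first.
Now A, B, C and F have their prerequisites met. A has the earlier label, so A next.
D now also ready, so the ready set is {B, C, D, F}; B has the earlier label → B.
C, D and F are all available; C has the earlier label → C.
Ready: D and F. D has the earlier label → D.
F is the only step now ready → F.
H needed F, now all done → H.
G needed H, now all done → G.

E → A → B → C → D → F → H → G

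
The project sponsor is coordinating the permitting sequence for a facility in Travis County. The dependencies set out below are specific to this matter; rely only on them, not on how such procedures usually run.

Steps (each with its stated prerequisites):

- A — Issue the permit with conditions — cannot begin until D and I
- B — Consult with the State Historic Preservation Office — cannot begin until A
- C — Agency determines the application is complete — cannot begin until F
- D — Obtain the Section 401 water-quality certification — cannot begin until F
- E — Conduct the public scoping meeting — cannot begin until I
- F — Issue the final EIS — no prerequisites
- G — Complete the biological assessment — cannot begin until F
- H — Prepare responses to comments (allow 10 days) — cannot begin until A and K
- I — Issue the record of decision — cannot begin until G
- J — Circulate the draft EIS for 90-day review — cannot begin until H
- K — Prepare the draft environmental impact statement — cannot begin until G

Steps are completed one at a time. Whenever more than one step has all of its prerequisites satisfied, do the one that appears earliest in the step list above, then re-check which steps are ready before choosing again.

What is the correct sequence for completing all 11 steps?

F C D G I A B E K H J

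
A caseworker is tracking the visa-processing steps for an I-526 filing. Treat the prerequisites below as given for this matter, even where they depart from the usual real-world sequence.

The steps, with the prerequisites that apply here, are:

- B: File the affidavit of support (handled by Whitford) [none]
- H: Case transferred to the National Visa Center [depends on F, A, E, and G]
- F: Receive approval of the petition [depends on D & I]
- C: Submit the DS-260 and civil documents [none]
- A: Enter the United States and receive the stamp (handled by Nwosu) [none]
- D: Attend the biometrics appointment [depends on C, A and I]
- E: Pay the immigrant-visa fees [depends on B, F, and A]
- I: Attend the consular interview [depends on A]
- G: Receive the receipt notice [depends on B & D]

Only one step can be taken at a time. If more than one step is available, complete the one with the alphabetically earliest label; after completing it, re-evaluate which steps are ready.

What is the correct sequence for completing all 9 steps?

A → B → C → I → D → F → E → G → H

Nothing is required for A, B and C. A has the earlier label → A first.
B, C and I are all available; B has the earlier label → B.
Ready: C and I. C has the earlier label → C.
That leaves I as the only ready step → I.
That leaves D as the only ready step → D.
Now F and G have their prerequisites met. F has the earlier label, so F next.
Now E and G have their prerequisites met. E has the earlier label, so E next.
G is the only step now ready → G.
H needed A, E, F and G, now all done → H.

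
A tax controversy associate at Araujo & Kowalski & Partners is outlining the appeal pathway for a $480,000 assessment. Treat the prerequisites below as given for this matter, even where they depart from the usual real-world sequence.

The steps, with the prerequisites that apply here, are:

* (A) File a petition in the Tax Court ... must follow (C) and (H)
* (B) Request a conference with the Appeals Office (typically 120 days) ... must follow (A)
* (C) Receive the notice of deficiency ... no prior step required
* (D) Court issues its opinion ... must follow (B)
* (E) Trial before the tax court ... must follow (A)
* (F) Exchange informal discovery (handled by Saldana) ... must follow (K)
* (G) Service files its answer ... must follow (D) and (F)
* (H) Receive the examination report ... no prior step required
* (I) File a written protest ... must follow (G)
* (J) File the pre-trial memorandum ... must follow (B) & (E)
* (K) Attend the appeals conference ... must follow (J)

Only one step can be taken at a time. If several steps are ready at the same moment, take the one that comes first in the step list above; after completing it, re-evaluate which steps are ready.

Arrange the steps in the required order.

(C), (H), (A), (B), (D), (E), (J), (K), (F), (G), (I)

(C) and (H) have no prerequisites; (C) is listed earlier, so (C) is first.
Next only (H) has its prerequisites met → (H).
(A) needed (C) and (H), now all done → (A).
(B) and (E) are both available; (B) is listed earlier → (B).
(D) now also ready, so the ready set is {(D), (E)}; (D) is listed earlier → (D).
(E) is the only step now ready → (E).
(J) needed (B) and (E), now all done → (J).
(K) needed (J), now all done → (K).
That leaves (F) as the only ready step → (F).
Next only (G) has its prerequisites met → (G).
(I) is the only step now ready → (I).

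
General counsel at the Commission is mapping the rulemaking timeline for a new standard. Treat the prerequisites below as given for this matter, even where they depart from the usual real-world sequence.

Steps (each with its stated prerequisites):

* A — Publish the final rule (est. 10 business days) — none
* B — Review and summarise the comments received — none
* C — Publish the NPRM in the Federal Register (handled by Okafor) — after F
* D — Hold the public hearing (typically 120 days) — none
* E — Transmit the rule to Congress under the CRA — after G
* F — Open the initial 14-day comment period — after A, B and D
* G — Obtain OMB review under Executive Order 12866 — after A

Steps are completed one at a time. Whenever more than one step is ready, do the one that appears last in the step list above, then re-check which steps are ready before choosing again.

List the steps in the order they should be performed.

D, B and A have no prerequisites; D is listed later, so D is first.
Ready: B and A. B is listed later → B.
Next only A has its prerequisites met → A.
Ready: G and F. G is listed later → G.
E now also ready, so the ready set is {F, E}; F is listed later → F.
Now E and C have their prerequisites met. E is listed later, so E next.
That leaves C as the only ready step → C.

D B A G F E C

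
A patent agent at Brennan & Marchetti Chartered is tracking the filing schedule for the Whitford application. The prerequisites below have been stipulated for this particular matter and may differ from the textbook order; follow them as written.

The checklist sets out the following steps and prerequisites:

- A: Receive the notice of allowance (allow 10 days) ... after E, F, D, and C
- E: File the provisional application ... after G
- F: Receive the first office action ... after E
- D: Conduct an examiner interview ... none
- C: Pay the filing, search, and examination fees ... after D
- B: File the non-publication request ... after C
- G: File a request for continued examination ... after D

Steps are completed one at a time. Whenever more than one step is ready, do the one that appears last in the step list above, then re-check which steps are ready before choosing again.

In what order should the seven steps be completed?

D is the only step with nothing outstanding, so it goes first.
Now G and C have their prerequisites met. G is listed later, so G next.
E now also ready, so the ready set is {C, E}; C is listed later → C.
B now also ready, so the ready set is {B, E}; B is listed later → B.
That leaves E as the only ready step → E.
F is the only step now ready → F.
That leaves A as the only ready step → A.

D, G, C, B, E, F, A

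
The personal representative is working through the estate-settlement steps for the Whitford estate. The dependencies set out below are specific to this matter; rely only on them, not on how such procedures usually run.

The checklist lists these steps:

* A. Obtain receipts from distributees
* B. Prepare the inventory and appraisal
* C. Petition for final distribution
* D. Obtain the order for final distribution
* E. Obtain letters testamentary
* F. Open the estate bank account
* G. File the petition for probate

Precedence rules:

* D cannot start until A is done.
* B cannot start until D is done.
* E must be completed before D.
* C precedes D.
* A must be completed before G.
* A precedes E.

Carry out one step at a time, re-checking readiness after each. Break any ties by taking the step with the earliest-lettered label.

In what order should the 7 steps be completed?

Nothing is required for A, C and F. A has the earlier label → A first.
E and G now also ready, so the ready set is {C, E, F, G}; C has the earlier label → C.
Ready: E, F and G. E has the earlier label → E.
D now also ready, so the ready set is {D, F, G}; D has the earlier label → D.
B now also ready, so the ready set is {B, F, G}; B has the earlier label → B.
Ready: F and G. F has the earlier label → F.
Next only G has its prerequisites met → G.

A C E D B F G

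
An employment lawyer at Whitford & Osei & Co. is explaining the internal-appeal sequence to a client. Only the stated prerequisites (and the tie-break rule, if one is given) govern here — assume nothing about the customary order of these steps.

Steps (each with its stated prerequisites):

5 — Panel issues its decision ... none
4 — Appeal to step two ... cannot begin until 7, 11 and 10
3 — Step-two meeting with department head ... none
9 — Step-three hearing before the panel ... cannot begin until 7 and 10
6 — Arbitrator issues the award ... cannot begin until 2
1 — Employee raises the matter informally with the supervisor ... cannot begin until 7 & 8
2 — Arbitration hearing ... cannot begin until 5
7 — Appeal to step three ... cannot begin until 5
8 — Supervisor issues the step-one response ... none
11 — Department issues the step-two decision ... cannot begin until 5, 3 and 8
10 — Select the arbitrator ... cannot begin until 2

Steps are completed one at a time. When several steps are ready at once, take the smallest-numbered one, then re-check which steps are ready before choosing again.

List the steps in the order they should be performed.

Nothing is required for 3, 5 and 8. 3 has the earlier label → 3 first.
5 and 8 are both available; 5 has the earlier label → 5.
2, 7 and 8 are all available; 2 has the earlier label → 2.
6 and 10 now also ready, so the ready set is {6, 7, 8, 10}; 6 has the earlier label → 6.
7, 8 and 10 are all available; 7 has the earlier label → 7.
Now 8 and 10 have their prerequisites met. 8 has the earlier label, so 8 next.
1 and 11 now also ready, so the ready set is {1, 10, 11}; 1 has the earlier label → 1.
Ready: 10 and 11. 10 has the earlier label → 10.
9 and 11 are both available; 9 has the earlier label → 9.
11 needed 3, 5 and 8, now all done → 11.
4 needed 7, 10 and 11, now all done → 4.

3, 5, 2, 6, 7, 8, 1, 10, 9, 11, 4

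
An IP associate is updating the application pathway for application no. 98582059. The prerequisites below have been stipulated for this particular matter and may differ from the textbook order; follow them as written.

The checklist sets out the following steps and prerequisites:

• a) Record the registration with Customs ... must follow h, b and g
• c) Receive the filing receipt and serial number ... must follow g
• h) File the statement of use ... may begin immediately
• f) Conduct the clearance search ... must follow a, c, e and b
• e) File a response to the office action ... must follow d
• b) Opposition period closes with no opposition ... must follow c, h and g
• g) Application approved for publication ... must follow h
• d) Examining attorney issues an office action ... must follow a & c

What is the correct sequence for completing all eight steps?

h, g, c, b, a, d, e, f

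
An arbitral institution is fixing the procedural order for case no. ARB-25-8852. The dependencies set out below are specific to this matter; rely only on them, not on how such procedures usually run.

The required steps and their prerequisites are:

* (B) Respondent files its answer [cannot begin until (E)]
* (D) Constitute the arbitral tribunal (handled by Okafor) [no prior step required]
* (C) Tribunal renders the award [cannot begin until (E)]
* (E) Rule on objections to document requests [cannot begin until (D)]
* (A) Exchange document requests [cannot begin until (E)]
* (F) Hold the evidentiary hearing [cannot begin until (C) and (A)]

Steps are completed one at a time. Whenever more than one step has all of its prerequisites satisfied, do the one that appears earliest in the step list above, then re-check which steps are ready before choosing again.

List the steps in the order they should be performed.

(D), (E), (B), (C), (A), (F)

(D) has no prerequisites → (D) first.
(E) is the only step now ready → (E).
(B), (C) and (A) are all available; (B) is listed earlier → (B).
(C) and (A) are both available; (C) is listed earlier → (C).
(A) needed (E), now all done → (A).
Next only (F) has its prerequisites met → (F).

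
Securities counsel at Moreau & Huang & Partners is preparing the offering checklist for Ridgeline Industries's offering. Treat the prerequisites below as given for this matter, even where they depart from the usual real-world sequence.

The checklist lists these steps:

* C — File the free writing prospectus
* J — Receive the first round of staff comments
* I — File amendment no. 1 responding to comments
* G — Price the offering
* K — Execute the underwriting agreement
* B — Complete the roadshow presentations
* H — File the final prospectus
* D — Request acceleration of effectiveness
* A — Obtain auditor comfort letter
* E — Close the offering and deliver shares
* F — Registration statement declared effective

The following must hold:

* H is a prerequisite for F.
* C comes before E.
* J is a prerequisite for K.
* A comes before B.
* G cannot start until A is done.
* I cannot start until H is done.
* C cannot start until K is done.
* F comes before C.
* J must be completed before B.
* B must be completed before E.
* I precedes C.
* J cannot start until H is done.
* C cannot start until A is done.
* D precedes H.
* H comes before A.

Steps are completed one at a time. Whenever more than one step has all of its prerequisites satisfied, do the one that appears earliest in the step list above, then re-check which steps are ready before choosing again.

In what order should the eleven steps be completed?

D H J I K A G B F C E

D has no prerequisites → D first.
H is the only step now ready → H.
Ready: J, I, A and F. J is listed earlier → J.
Ready: I, K, A and F. I is listed earlier → I.
K, A and F are all available; K is listed earlier → K.
Ready: A and F. A is listed earlier → A.
G and B now also ready, so the ready set is {G, B, F}; G is listed earlier → G.
Ready: B and F. B is listed earlier → B.
That leaves F as the only ready step → F.
Next only C has its prerequisites met → C.
That leaves E as the only ready step → E.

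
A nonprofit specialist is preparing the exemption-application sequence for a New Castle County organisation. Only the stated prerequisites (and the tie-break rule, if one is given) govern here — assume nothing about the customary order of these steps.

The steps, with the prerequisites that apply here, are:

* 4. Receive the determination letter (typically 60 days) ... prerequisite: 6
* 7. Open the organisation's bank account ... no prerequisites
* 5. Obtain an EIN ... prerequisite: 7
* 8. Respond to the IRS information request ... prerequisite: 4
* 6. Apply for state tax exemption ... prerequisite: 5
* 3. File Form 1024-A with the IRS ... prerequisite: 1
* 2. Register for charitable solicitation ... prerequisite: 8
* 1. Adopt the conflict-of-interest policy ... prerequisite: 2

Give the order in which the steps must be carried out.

7, 5, 6, 4, 8, 2, 1, 3

7 has no prerequisites → 7 first.
5 is the only step now ready → 5.
That leaves 6 as the only ready step → 6.
4 needed 6, now all done → 4.
8 needed 4, now all done → 8.
2 needed 8, now all done → 2.
1 is the only step now ready → 1.
3 is the only step now ready → 3.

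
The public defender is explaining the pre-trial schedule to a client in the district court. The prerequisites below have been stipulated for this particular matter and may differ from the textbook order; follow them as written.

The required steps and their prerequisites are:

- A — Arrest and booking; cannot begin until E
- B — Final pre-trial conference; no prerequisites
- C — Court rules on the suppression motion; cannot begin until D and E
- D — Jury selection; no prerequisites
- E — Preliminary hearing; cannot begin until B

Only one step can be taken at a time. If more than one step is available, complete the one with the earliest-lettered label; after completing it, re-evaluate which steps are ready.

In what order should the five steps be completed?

B, D, E, A, C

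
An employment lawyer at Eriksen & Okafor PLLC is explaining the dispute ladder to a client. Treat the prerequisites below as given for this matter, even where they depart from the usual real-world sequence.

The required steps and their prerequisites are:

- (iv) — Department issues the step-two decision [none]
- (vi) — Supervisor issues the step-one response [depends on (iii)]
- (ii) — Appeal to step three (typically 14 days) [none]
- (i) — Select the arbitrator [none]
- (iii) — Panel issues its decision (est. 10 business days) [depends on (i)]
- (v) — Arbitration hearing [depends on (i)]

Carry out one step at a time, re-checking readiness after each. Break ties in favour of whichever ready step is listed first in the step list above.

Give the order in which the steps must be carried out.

(iv), (ii) and (i) have no prerequisites; (iv) is listed earlier, so (iv) is first.
(ii) and (i) are both available; (ii) is listed earlier → (ii).
Next only (i) has its prerequisites met → (i).
Ready: (iii) and (v). (iii) is listed earlier → (iii).
(vi) now also ready, so the ready set is {(vi), (v)}; (vi) is listed earlier → (vi).
Next only (v) has its prerequisites met → (v).

(iv), (ii), (i), (iii), (vi), (v)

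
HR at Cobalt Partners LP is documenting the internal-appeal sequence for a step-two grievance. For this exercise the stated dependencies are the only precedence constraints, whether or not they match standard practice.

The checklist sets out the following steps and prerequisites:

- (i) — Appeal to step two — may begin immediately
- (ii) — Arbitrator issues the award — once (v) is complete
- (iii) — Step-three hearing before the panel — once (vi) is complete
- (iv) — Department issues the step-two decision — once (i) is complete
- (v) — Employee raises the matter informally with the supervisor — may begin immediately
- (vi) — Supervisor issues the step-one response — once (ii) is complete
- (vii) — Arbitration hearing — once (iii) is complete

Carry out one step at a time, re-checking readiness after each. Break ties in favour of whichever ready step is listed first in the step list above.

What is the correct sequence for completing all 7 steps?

(i) and (v) have no prerequisites; (i) is listed earlier, so (i) is first.
(iv) now also ready, so the ready set is {(iv), (v)}; (iv) is listed earlier → (iv).
(v) is the only step now ready → (v).
(ii) needed (v), now all done → (ii).
(vi) needed (ii), now all done → (vi).
(iii) needed (vi), now all done → (iii).
(vii) needed (iii), now all done → (vii).

(i) → (iv) → (v) → (ii) → (vi) → (iii) → (vii)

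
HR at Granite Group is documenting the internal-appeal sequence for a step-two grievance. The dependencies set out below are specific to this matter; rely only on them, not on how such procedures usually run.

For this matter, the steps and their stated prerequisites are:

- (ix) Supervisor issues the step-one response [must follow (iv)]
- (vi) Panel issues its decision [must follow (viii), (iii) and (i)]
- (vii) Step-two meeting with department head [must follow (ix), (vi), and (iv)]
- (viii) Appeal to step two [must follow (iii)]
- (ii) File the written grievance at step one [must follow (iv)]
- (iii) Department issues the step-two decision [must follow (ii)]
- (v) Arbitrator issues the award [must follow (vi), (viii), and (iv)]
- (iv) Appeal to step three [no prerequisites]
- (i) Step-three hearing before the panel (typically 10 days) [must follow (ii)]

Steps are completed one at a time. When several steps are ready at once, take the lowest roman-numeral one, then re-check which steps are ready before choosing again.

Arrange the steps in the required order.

(iv), (ii), (i), (iii), (viii), (vi), (v), (ix), (vii)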